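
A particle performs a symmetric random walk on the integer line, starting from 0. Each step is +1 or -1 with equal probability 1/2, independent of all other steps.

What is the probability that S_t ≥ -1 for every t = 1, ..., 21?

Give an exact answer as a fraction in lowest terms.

Let f(t,s) = #length-t paths at position s with S_1..S_t all ≥ -1.
f(t,s) = f(t-1,s-1) + f(t-1,s+1) for s ≥ -1; f(t,s) = 0 for s < -1.
t=0: f(0,0)=1
t=1: f(1,-1)=1 f(1,1)=1
t=2: f(2,0)=2 f(2,2)=1
t=3: f(3,-1)=2 f(3,1)=3 f(3,3)=1
t=4: f(4,0)=5 f(4,2)=4 f(4,4)=1
t=5: f(5,-1)=5 f(5,1)=9 f(5,3)=5 f(5,5)=1
t=6: f(6,0)=14 f(6,2)=14 f(6,4)=6 f(6,6)=1
t=7: f(7,-1)=14 f(7,1)=28 f(7,3)=20 f(7,5)=7 f(7,7)=1
t=8: f(8,0)=42 f(8,2)=48 f(8,4)=27 f(8,6)=8 f(8,8)=1
t=9: f(9,-1)=42 f(9,1)=90 f(9,3)=75 f(9,5)=35 f(9,7)=9 f(9,9)=1
t=10: f(10,0)=132 f(10,2)=165 f(10,4)=110 f(10,6)=44 f(10,8)=10 f(10,10)=1
t=11: f(11,-1)=132 f(11,1)=297 f(11,3)=275 f(11,5)=154 f(11,7)=54 f(11,9)=11 f(11,11)=1
t=12: f(12,0)=429 f(12,2)=572 f(12,4)=429 f(12,6)=208 f(12,8)=65 f(12,10)=12 f(12,12)=1
t=13: f(13,-1)=429 f(13,1)=1001 f(13,3)=1001 f(13,5)=637 f(13,7)=273 f(13,9)=77 f(13,11)=13 f(13,13)=1
t=14: f(14,0)=1430 f(14,2)=2002 f(14,4)=1638 f(14,6)=910 f(14,8)=350 f(14,10)=90 f(14,12)=14 f(14,14)=1
t=15: f(15,-1)=1430 f(15,1)=3432 f(15,3)=3640 f(15,5)=2548 f(15,7)=1260 f(15,9)=440 f(15,11)=104 f(15,13)=15 f(15,15)=1
t=16: f(16,0)=4862 f(16,2)=7072 f(16,4)=6188 f(16,6)=3808 f(16,8)=1700 f(16,10)=544 f(16,12)=119 f(16,14)=16 f(16,16)=1
t=17: f(17,-1)=4862 f(17,1)=11934 f(17,3)=13260 f(17,5)=9996 f(17,7)=5508 f(17,9)=2244 f(17,11)=663 f(17,13)=135 f(17,15)=17 f(17,17)=1
t=18: f(18,0)=16796 f(18,2)=25194 f(18,4)=23256 f(18,6)=15504 f(18,8)=7752 f(18,10)=2907 f(18,12)=798 f(18,14)=152 f(18,16)=18 f(18,18)=1
t=19: f(19,-1)=16796 f(19,1)=41990 f(19,3)=48450 f(19,5)=38760 f(19,7)=23256 f(19,9)=10659 f(19,11)=3705 f(19,13)=950 f(19,15)=170 f(19,17)=19 f(19,19)=1
t=20: f(20,0)=58786 f(20,2)=90440 f(20,4)=87210 f(20,6)=62016 f(20,8)=33915 f(20,10)=14364 f(20,12)=4655 f(20,14)=1120 f(20,16)=189 f(20,18)=20 f(20,20)=1
t=21: f(21,-1)=58786 f(21,1)=149226 f(21,3)=177650 f(21,5)=149226 f(21,7)=95931 f(21,9)=48279 f(21,11)=19019 f(21,13)=5775 f(21,15)=1309 f(21,17)=209 f(21,19)=21 f(21,21)=1
Σ_s f(21,s) = 705432
P = 705432/2097152 = 88179/262144

Answer: 88179/262144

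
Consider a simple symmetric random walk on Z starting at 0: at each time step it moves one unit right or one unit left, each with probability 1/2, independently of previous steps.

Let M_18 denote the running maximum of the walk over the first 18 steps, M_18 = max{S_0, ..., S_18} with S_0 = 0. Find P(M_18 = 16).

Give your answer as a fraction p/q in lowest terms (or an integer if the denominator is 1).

Let M_18 = max(S_0,...,S_18). Use the reflection principle: for j ≥ 1, #{paths with M_18 ≥ j} = #{S_18 ≥ j} + #{S_18 ≥ j+1}.
By reflection, #{M_18 ≥ 16} = #{S_18 ≥ 16} + #{S_18 ≥ 17} = 19 + 1 = 20.
#{M_18 ≥ 17} = #{S_18 ≥ 17} + #{S_18 ≥ 18} = 1 + 1 = 2.
#{M_18 = 16} = 20 - 2 = 18.
P(M_18 = 16) = 18/262144 = 9/131072

Answer: 9/131072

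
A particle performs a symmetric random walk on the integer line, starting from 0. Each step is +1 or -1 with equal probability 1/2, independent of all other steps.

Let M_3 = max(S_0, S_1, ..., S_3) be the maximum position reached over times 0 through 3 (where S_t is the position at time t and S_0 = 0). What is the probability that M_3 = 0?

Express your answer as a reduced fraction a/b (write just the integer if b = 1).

Answer: 3/8

Derivation:
Let M_3 = max(S_0,...,S_3). Use the reflection principle: for j ≥ 1, #{paths with M_3 ≥ j} = #{S_3 ≥ j} + #{S_3 ≥ j+1}.
P(M_3 ≥ 0) = 1 since S_0 = 0, so #{M_3 ≥ 0} = 8.
#{M_3 ≥ 1} = #{S_3 ≥ 1} + #{S_3 ≥ 2} = 4 + 1 = 5.
#{M_3 = 0} = 8 - 5 = 3.
P(M_3 = 0) = 3/8 = 3/8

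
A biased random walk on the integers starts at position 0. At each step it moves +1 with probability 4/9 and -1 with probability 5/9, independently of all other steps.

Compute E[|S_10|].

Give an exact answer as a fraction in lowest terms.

S_10 takes values m ≡ 0 (mod 2) with |m| ≤ 10; P(S_10=m) = C(10,(10+m)/2) · (4/9)^((10+m)/2) · (5/9)^((10-m)/2).
Distribution: P(S=-10)=9765625/3486784401, P(S=-8)=78125000/3486784401, P(S=-6)=31250000/387420489, P(S=-4)=200000000/1162261467, P(S=-2)=280000000/1162261467, P(S=0)=89600000/387420489, P(S=2)=179200000/1162261467, P(S=4)=81920000/1162261467, P(S=6)=8192000/387420489, P(S=8)=13107200/3486784401, P(S=10)=1048576/3486784401
E[|S_10|] = Σ_m |m|·P(S_10=m) = 9106107610/3486784401

Answer: 9106107610/3486784401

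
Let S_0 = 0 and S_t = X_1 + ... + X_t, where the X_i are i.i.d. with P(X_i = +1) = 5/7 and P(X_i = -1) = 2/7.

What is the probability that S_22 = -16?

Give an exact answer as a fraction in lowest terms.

To reach position -16 after 22 steps: need 3 steps of +1 and 19 steps of -1.
Number of such sequences: C(22,3) = 1540
Each has probability (5/7)^3 · (2/7)^19 = 65536000/3909821048582988049
P = 1540 · 65536000/3909821048582988049 = 14417920000/558545864083284007

Answer: 14417920000/558545864083284007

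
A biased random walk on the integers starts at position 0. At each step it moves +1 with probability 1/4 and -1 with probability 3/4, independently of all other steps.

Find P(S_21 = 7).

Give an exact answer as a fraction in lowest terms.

To reach position 7 after 21 steps: need 14 steps of +1 and 7 steps of -1.
Number of such sequences: C(21,14) = 116280
Each has probability (1/4)^14 · (3/4)^7 = 2187/4398046511104
P = 116280 · 2187/4398046511104 = 31788045/549755813888

Answer: 31788045/549755813888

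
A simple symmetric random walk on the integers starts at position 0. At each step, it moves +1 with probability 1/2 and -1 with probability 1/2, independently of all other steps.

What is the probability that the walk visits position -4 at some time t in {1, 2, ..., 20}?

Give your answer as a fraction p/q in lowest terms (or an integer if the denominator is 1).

Count via complement. Let g(t,s) = #length-t paths at position s with S_1..S_t all ≠ -4.
g(t,s) = g(t-1,s-1) + g(t-1,s+1) for s ≠ -4; g(t,-4) = 0.
t=0: g(0,0)=1
t=1: g(1,-1)=1 g(1,1)=1
t=2: g(2,-2)=1 g(2,0)=2 g(2,2)=1
t=3: g(3,-3)=1 g(3,-1)=3 g(3,1)=3 g(3,3)=1
t=4: g(4,-2)=4 g(4,0)=6 g(4,2)=4 g(4,4)=1
t=5: g(5,-3)=4 g(5,-1)=10 g(5,1)=10 g(5,3)=5 g(5,5)=1
t=6: g(6,-2)=14 g(6,0)=20 g(6,2)=15 g(6,4)=6 g(6,6)=1
t=7: g(7,-3)=14 g(7,-1)=34 g(7,1)=35 g(7,3)=21 g(7,5)=7 g(7,7)=1
t=8: g(8,-2)=48 g(8,0)=69 g(8,2)=56 g(8,4)=28 g(8,6)=8 g(8,8)=1
t=9: g(9,-3)=48 g(9,-1)=117 g(9,1)=125 g(9,3)=84 g(9,5)=36 g(9,7)=9 g(9,9)=1
t=10: g(10,-2)=165 g(10,0)=242 g(10,2)=209 g(10,4)=120 g(10,6)=45 g(10,8)=10 g(10,10)=1
t=11: g(11,-3)=165 g(11,-1)=407 g(11,1)=451 g(11,3)=329 g(11,5)=165 g(11,7)=55 g(11,9)=11 g(11,11)=1
t=12: g(12,-2)=572 g(12,0)=858 g(12,2)=780 g(12,4)=494 g(12,6)=220 g(12,8)=66 g(12,10)=12 g(12,12)=1
t=13: g(13,-3)=572 g(13,-1)=1430 g(13,1)=1638 g(13,3)=1274 g(13,5)=714 g(13,7)=286 g(13,9)=78 g(13,11)=13 g(13,13)=1
t=14: g(14,-2)=2002 g(14,0)=3068 g(14,2)=2912 g(14,4)=1988 g(14,6)=1000 g(14,8)=364 g(14,10)=91 g(14,12)=14 g(14,14)=1
t=15: g(15,-3)=2002 g(15,-1)=5070 g(15,1)=5980 g(15,3)=4900 g(15,5)=2988 g(15,7)=1364 g(15,9)=455 g(15,11)=105 g(15,13)=15 g(15,15)=1
t=16: g(16,-2)=7072 g(16,0)=11050 g(16,2)=10880 g(16,4)=7888 g(16,6)=4352 g(16,8)=1819 g(16,10)=560 g(16,12)=120 g(16,14)=16 g(16,16)=1
t=17: g(17,-3)=7072 g(17,-1)=18122 g(17,1)=21930 g(17,3)=18768 g(17,5)=12240 g(17,7)=6171 g(17,9)=2379 g(17,11)=680 g(17,13)=136 g(17,15)=17 g(17,17)=1
t=18: g(18,-2)=25194 g(18,0)=40052 g(18,2)=40698 g(18,4)=31008 g(18,6)=18411 g(18,8)=8550 g(18,10)=3059 g(18,12)=816 g(18,14)=153 g(18,16)=18 g(18,18)=1
t=19: g(19,-3)=25194 g(19,-1)=65246 g(19,1)=80750 g(19,3)=71706 g(19,5)=49419 g(19,7)=26961 g(19,9)=11609 g(19,11)=3875 g(19,13)=969 g(19,15)=171 g(19,17)=19 g(19,19)=1
t=20: g(20,-2)=90440 g(20,0)=145996 g(20,2)=152456 g(20,4)=121125 g(20,6)=76380 g(20,8)=38570 g(20,10)=15484 g(20,12)=4844 g(20,14)=1140 g(20,16)=190 g(20,18)=20 g(20,20)=1
Paths never hitting -4: Σ_s g(20,s) = 646646
Paths hitting -4: 2^20 - 646646 = 401930
P = 401930/1048576 = 200965/524288

Answer: 200965/524288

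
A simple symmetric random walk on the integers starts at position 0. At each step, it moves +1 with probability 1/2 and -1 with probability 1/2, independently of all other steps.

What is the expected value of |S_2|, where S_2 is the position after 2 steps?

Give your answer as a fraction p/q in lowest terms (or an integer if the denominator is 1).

S_2 takes values m ≡ 0 (mod 2) with |m| ≤ 2; P(S_2=m) = C(2,(2+m)/2)/2^2.
Total paths: 2^2 = 4
Distribution: P(S=-2)=1/4, P(S=0)=2/4, P(S=2)=1/4
E[|S_2|] = Σ_m |m|·P(S_2=m) = 4/4 = 1

Answer: 1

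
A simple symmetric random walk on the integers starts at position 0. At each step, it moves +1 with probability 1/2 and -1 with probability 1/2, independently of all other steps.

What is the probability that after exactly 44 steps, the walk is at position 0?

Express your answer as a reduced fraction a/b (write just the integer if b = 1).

To return to 0 after 44 steps: need exactly 22 steps of +1 and 22 of -1.
Favorable paths: C(44,22) = 2104098963720
Total paths: 2^44 = 17592186044416
P = 2104098963720/17592186044416 = 263012370465/2199023255552

Answer: 263012370465/2199023255552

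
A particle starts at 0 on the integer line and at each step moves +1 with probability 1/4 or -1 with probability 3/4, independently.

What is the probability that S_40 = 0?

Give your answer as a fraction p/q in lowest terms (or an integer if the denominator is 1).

Answer: 120160281605393234205/302231454903657293676544

Derivation:
To be at 0 after 40 steps: need exactly 20 steps of +1 and 20 of -1.
Number of such sequences: C(40,20) = 137846528820
Each has probability (1/4)^20 · (3/4)^20 = 3486784401/1208925819614629174706176
P = 137846528820 · 3486784401/1208925819614629174706176 = 120160281605393234205/302231454903657293676544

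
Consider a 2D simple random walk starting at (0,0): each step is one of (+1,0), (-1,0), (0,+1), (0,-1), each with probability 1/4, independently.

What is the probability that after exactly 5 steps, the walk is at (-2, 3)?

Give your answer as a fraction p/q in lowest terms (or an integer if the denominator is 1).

Let h be the number of horizontal steps (so 5-h are vertical). To end at (-2,3) need (h-2)/2 right-steps and ((5-h)+3)/2 up-steps.
Sum over h with 2 ≤ h ≤ 2, h ≡ 0 (mod 2), 5-h ≡ 1 (mod 2):
h=2: C(5,2)·C(2,0)·C(3,3) = 10·1·1 = 10
Total favorable: 10
Total paths: 4^5 = 1024
P = 10/1024 = 5/512

Answer: 5/512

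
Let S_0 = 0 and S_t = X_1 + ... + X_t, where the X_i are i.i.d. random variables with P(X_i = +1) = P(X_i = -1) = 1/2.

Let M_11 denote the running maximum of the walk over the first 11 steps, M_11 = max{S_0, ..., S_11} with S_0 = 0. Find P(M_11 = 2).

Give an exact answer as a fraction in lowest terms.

Answer: 165/1024

Derivation:
Let M_11 = max(S_0,...,S_11). Use the reflection principle: for j ≥ 1, #{paths with M_11 ≥ j} = #{S_11 ≥ j} + #{S_11 ≥ j+1}.
By reflection, #{M_11 ≥ 2} = #{S_11 ≥ 2} + #{S_11 ≥ 3} = 562 + 562 = 1124.
#{M_11 ≥ 3} = #{S_11 ≥ 3} + #{S_11 ≥ 4} = 562 + 232 = 794.
#{M_11 = 2} = 1124 - 794 = 330.
P(M_11 = 2) = 330/2048 = 165/1024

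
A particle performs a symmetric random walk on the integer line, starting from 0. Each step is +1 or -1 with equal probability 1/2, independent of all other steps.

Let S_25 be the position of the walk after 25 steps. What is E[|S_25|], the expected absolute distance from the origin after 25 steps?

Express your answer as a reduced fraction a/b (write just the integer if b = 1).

S_25 takes values m ≡ 1 (mod 2) with |m| ≤ 25; P(S_25=m) = C(25,(25+m)/2)/2^25.
Total paths: 2^25 = 33554432
Distribution: P(S=-25)=1/33554432, P(S=-23)=25/33554432, P(S=-21)=300/33554432, P(S=-19)=2300/33554432, P(S=-17)=12650/33554432, P(S=-15)=53130/33554432, P(S=-13)=177100/33554432, P(S=-11)=480700/33554432, P(S=-9)=1081575/33554432, P(S=-7)=2042975/33554432, P(S=-5)=3268760/33554432, P(S=-3)=4457400/33554432, P(S=-1)=5200300/33554432, P(S=1)=5200300/33554432, P(S=3)=4457400/33554432, P(S=5)=3268760/33554432, P(S=7)=2042975/33554432, P(S=9)=1081575/33554432, P(S=11)=480700/33554432, P(S=13)=177100/33554432, P(S=15)=53130/33554432, P(S=17)=12650/33554432, P(S=19)=2300/33554432, P(S=21)=300/33554432, P(S=23)=25/33554432, P(S=25)=1/33554432
E[|S_25|] = Σ_m |m|·P(S_25=m) = 135207800/33554432 = 16900975/4194304

Answer: 16900975/4194304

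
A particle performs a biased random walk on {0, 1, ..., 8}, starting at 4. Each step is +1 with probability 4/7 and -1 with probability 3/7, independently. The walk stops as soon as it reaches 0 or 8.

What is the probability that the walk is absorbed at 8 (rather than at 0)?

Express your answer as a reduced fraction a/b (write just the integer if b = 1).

Answer: 256/337

Derivation:
Biased walk: p = 4/7, q = 3/7, r = q/p = 3/4
Gambler's ruin: P(hit 8 before 0 | start at 4) = (1 - r^a)/(1 - r^N)
r^4 = 81/256; r^8 = 6561/65536
P = (1 - 81/256) / (1 - 6561/65536) = 175/256 / 58975/65536 = 256/337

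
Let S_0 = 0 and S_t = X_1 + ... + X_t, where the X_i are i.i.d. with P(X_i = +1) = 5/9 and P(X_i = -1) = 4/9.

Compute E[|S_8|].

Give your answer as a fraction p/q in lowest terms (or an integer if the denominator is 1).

Answer: 98786248/43046721

Derivation:
S_8 takes values m ≡ 0 (mod 2) with |m| ≤ 8; P(S_8=m) = C(8,(8+m)/2) · (5/9)^((8+m)/2) · (4/9)^((8-m)/2).
Distribution: P(S=-8)=65536/43046721, P(S=-6)=655360/43046721, P(S=-4)=2867200/43046721, P(S=-2)=7168000/43046721, P(S=0)=11200000/43046721, P(S=2)=11200000/43046721, P(S=4)=7000000/43046721, P(S=6)=2500000/43046721, P(S=8)=390625/43046721
E[|S_8|] = Σ_m |m|·P(S_8=m) = 98786248/43046721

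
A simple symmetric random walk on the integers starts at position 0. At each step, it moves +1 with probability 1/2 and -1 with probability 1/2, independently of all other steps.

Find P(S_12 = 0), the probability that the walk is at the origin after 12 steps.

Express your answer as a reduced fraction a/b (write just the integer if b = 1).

Answer: 231/1024

Derivation:
To return to 0 after 12 steps: need exactly 6 steps of +1 and 6 of -1.
Favorable paths: C(12,6) = 924
Total paths: 2^12 = 4096
P = 924/4096 = 231/1024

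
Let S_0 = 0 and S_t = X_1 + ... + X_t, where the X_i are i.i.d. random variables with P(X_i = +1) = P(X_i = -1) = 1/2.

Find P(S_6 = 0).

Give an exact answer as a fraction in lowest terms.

Answer: 5/16

Derivation:
To reach position 0 after 6 steps: need 3 steps of +1 and 3 of -1.
Favorable paths: C(6,3) = 20
Total paths: 2^6 = 64
P = 20/64 = 5/16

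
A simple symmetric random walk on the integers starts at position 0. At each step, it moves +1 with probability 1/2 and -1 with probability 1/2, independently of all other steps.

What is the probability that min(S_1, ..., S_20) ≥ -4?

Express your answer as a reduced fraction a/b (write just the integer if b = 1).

Let f(t,s) = #length-t paths at position s with S_1..S_t all ≥ -4.
f(t,s) = f(t-1,s-1) + f(t-1,s+1) for s ≥ -4; f(t,s) = 0 for s < -4.
t=0: f(0,0)=1
t=1: f(1,-1)=1 f(1,1)=1
t=2: f(2,-2)=1 f(2,0)=2 f(2,2)=1
t=3: f(3,-3)=1 f(3,-1)=3 f(3,1)=3 f(3,3)=1
t=4: f(4,-4)=1 f(4,-2)=4 f(4,0)=6 f(4,2)=4 f(4,4)=1
t=5: f(5,-3)=5 f(5,-1)=10 f(5,1)=10 f(5,3)=5 f(5,5)=1
t=6: f(6,-4)=5 f(6,-2)=15 f(6,0)=20 f(6,2)=15 f(6,4)=6 f(6,6)=1
t=7: f(7,-3)=20 f(7,-1)=35 f(7,1)=35 f(7,3)=21 f(7,5)=7 f(7,7)=1
t=8: f(8,-4)=20 f(8,-2)=55 f(8,0)=70 f(8,2)=56 f(8,4)=28 f(8,6)=8 f(8,8)=1
t=9: f(9,-3)=75 f(9,-1)=125 f(9,1)=126 f(9,3)=84 f(9,5)=36 f(9,7)=9 f(9,9)=1
t=10: f(10,-4)=75 f(10,-2)=200 f(10,0)=251 f(10,2)=210 f(10,4)=120 f(10,6)=45 f(10,8)=10 f(10,10)=1
t=11: f(11,-3)=275 f(11,-1)=451 f(11,1)=461 f(11,3)=330 f(11,5)=165 f(11,7)=55 f(11,9)=11 f(11,11)=1
t=12: f(12,-4)=275 f(12,-2)=726 f(12,0)=912 f(12,2)=791 f(12,4)=495 f(12,6)=220 f(12,8)=66 f(12,10)=12 f(12,12)=1
t=13: f(13,-3)=1001 f(13,-1)=1638 f(13,1)=1703 f(13,3)=1286 f(13,5)=715 f(13,7)=286 f(13,9)=78 f(13,11)=13 f(13,13)=1
t=14: f(14,-4)=1001 f(14,-2)=2639 f(14,0)=3341 f(14,2)=2989 f(14,4)=2001 f(14,6)=1001 f(14,8)=364 f(14,10)=91 f(14,12)=14 f(14,14)=1
t=15: f(15,-3)=3640 f(15,-1)=5980 f(15,1)=6330 f(15,3)=4990 f(15,5)=3002 f(15,7)=1365 f(15,9)=455 f(15,11)=105 f(15,13)=15 f(15,15)=1
t=16: f(16,-4)=3640 f(16,-2)=9620 f(16,0)=12310 f(16,2)=11320 f(16,4)=7992 f(16,6)=4367 f(16,8)=1820 f(16,10)=560 f(16,12)=120 f(16,14)=16 f(16,16)=1
t=17: f(17,-3)=13260 f(17,-1)=21930 f(17,1)=23630 f(17,3)=19312 f(17,5)=12359 f(17,7)=6187 f(17,9)=2380 f(17,11)=680 f(17,13)=136 f(17,15)=17 f(17,17)=1
t=18: f(18,-4)=13260 f(18,-2)=35190 f(18,0)=45560 f(18,2)=42942 f(18,4)=31671 f(18,6)=18546 f(18,8)=8567 f(18,10)=3060 f(18,12)=816 f(18,14)=153 f(18,16)=18 f(18,18)=1
t=19: f(19,-3)=48450 f(19,-1)=80750 f(19,1)=88502 f(19,3)=74613 f(19,5)=50217 f(19,7)=27113 f(19,9)=11627 f(19,11)=3876 f(19,13)=969 f(19,15)=171 f(19,17)=19 f(19,19)=1
t=20: f(20,-4)=48450 f(20,-2)=129200 f(20,0)=169252 f(20,2)=163115 f(20,4)=124830 f(20,6)=77330 f(20,8)=38740 f(20,10)=15503 f(20,12)=4845 f(20,14)=1140 f(20,16)=190 f(20,18)=20 f(20,20)=1
Σ_s f(20,s) = 772616
P = 772616/1048576 = 96577/131072

Answer: 96577/131072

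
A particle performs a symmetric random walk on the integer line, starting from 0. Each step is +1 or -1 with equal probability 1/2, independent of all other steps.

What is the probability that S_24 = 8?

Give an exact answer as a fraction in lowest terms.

To reach position 8 after 24 steps: need 16 steps of +1 and 8 of -1.
Favorable paths: C(24,16) = 735471
Total paths: 2^24 = 16777216
P = 735471/16777216 = 735471/16777216

Answer: 735471/16777216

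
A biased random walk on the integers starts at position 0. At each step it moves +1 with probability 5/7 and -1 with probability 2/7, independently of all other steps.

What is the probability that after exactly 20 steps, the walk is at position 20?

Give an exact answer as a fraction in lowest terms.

To reach position 20 after 20 steps: need 20 steps of +1 and 0 steps of -1.
Number of such sequences: C(20,20) = 1
Each has probability (5/7)^20 · (2/7)^0 = 95367431640625/79792266297612001
P = 1 · 95367431640625/79792266297612001 = 95367431640625/79792266297612001

Answer: 95367431640625/79792266297612001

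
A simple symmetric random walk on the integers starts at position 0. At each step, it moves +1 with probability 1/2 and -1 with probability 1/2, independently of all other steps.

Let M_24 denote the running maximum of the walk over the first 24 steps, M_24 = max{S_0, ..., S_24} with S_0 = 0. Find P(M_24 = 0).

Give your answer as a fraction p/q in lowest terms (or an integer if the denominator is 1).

Answer: 676039/4194304

Derivation:
Let M_24 = max(S_0,...,S_24). Use the reflection principle: for j ≥ 1, #{paths with M_24 ≥ j} = #{S_24 ≥ j} + #{S_24 ≥ j+1}.
P(M_24 ≥ 0) = 1 since S_0 = 0, so #{M_24 ≥ 0} = 16777216.
#{M_24 ≥ 1} = #{S_24 ≥ 1} + #{S_24 ≥ 2} = 7036530 + 7036530 = 14073060.
#{M_24 = 0} = 16777216 - 14073060 = 2704156.
P(M_24 = 0) = 2704156/16777216 = 676039/4194304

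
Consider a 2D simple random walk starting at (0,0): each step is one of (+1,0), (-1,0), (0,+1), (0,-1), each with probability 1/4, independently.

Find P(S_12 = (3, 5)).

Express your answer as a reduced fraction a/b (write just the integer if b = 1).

Let h be the number of horizontal steps (so 12-h are vertical). To end at (3,5) need (h+3)/2 right-steps and ((12-h)+5)/2 up-steps.
Sum over h with 3 ≤ h ≤ 7, h ≡ 1 (mod 2), 12-h ≡ 1 (mod 2):
h=3: C(12,3)·C(3,3)·C(9,7) = 220·1·36 = 7920
h=5: C(12,5)·C(5,4)·C(7,6) = 792·5·7 = 27720
h=7: C(12,7)·C(7,5)·C(5,5) = 792·21·1 = 16632
Total favorable: 52272
Total paths: 4^12 = 16777216
P = 52272/16777216 = 3267/1048576

Answer: 3267/1048576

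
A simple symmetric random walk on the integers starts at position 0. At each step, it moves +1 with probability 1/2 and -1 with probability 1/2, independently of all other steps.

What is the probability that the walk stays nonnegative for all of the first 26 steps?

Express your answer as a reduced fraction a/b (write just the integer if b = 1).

Answer: 1300075/8388608

Derivation:
Let f(t,s) = #length-t paths at position s with S_1..S_t all ≥ 0.
f(t,s) = f(t-1,s-1) + f(t-1,s+1) for s ≥ 0; f(t,s) = 0 for s < 0.
t=0: f(0,0)=1
t=1: f(1,1)=1
t=2: f(2,0)=1 f(2,2)=1
t=3: f(3,1)=2 f(3,3)=1
t=4: f(4,0)=2 f(4,2)=3 f(4,4)=1
t=5: f(5,1)=5 f(5,3)=4 f(5,5)=1
t=6: f(6,0)=5 f(6,2)=9 f(6,4)=5 f(6,6)=1
t=7: f(7,1)=14 f(7,3)=14 f(7,5)=6 f(7,7)=1
t=8: f(8,0)=14 f(8,2)=28 f(8,4)=20 f(8,6)=7 f(8,8)=1
t=9: f(9,1)=42 f(9,3)=48 f(9,5)=27 f(9,7)=8 f(9,9)=1
t=10: f(10,0)=42 f(10,2)=90 f(10,4)=75 f(10,6)=35 f(10,8)=9 f(10,10)=1
t=11: f(11,1)=132 f(11,3)=165 f(11,5)=110 f(11,7)=44 f(11,9)=10 f(11,11)=1
t=12: f(12,0)=132 f(12,2)=297 f(12,4)=275 f(12,6)=154 f(12,8)=54 f(12,10)=11 f(12,12)=1
t=13: f(13,1)=429 f(13,3)=572 f(13,5)=429 f(13,7)=208 f(13,9)=65 f(13,11)=12 f(13,13)=1
t=14: f(14,0)=429 f(14,2)=1001 f(14,4)=1001 f(14,6)=637 f(14,8)=273 f(14,10)=77 f(14,12)=13 f(14,14)=1
t=15: f(15,1)=1430 f(15,3)=2002 f(15,5)=1638 f(15,7)=910 f(15,9)=350 f(15,11)=90 f(15,13)=14 f(15,15)=1
t=16: f(16,0)=1430 f(16,2)=3432 f(16,4)=3640 f(16,6)=2548 f(16,8)=1260 f(16,10)=440 f(16,12)=104 f(16,14)=15 f(16,16)=1
t=17: f(17,1)=4862 f(17,3)=7072 f(17,5)=6188 f(17,7)=3808 f(17,9)=1700 f(17,11)=544 f(17,13)=119 f(17,15)=16 f(17,17)=1
t=18: f(18,0)=4862 f(18,2)=11934 f(18,4)=13260 f(18,6)=9996 f(18,8)=5508 f(18,10)=2244 f(18,12)=663 f(18,14)=135 f(18,16)=17 f(18,18)=1
t=19: f(19,1)=16796 f(19,3)=25194 f(19,5)=23256 f(19,7)=15504 f(19,9)=7752 f(19,11)=2907 f(19,13)=798 f(19,15)=152 f(19,17)=18 f(19,19)=1
t=20: f(20,0)=16796 f(20,2)=41990 f(20,4)=48450 f(20,6)=38760 f(20,8)=23256 f(20,10)=10659 f(20,12)=3705 f(20,14)=950 f(20,16)=170 f(20,18)=19 f(20,20)=1
t=21: f(21,1)=58786 f(21,3)=90440 f(21,5)=87210 f(21,7)=62016 f(21,9)=33915 f(21,11)=14364 f(21,13)=4655 f(21,15)=1120 f(21,17)=189 f(21,19)=20 f(21,21)=1
t=22: f(22,0)=58786 f(22,2)=149226 f(22,4)=177650 f(22,6)=149226 f(22,8)=95931 f(22,10)=48279 f(22,12)=19019 f(22,14)=5775 f(22,16)=1309 f(22,18)=209 f(22,20)=21 f(22,22)=1
t=23: f(23,1)=208012 f(23,3)=326876 f(23,5)=326876 f(23,7)=245157 f(23,9)=144210 f(23,11)=67298 f(23,13)=24794 f(23,15)=7084 f(23,17)=1518 f(23,19)=230 f(23,21)=22 f(23,23)=1
t=24: f(24,0)=208012 f(24,2)=534888 f(24,4)=653752 f(24,6)=572033 f(24,8)=389367 f(24,10)=211508 f(24,12)=92092 f(24,14)=31878 f(24,16)=8602 f(24,18)=1748 f(24,20)=252 f(24,22)=23 f(24,24)=1
t=25: f(25,1)=742900 f(25,3)=1188640 f(25,5)=1225785 f(25,7)=961400 f(25,9)=600875 f(25,11)=303600 f(25,13)=123970 f(25,15)=40480 f(25,17)=10350 f(25,19)=2000 f(25,21)=275 f(25,23)=24 f(25,25)=1
t=26: f(26,0)=742900 f(26,2)=1931540 f(26,4)=2414425 f(26,6)=2187185 f(26,8)=1562275 f(26,10)=904475 f(26,12)=427570 f(26,14)=164450 f(26,16)=50830 f(26,18)=12350 f(26,20)=2275 f(26,22)=299 f(26,24)=25 f(26,26)=1
Σ_s f(26,s) = 10400600
P = 10400600/67108864 = 1300075/8388608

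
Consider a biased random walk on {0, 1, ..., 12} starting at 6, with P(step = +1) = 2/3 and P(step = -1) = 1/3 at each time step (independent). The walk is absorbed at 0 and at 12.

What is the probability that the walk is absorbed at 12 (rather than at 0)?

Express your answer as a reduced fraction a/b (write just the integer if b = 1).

Answer: 64/65

Derivation:
Biased walk: p = 2/3, q = 1/3, r = q/p = 1/2
Gambler's ruin: P(hit 12 before 0 | start at 6) = (1 - r^a)/(1 - r^N)
r^6 = 1/64; r^12 = 1/4096
P = (1 - 1/64) / (1 - 1/4096) = 63/64 / 4095/4096 = 64/65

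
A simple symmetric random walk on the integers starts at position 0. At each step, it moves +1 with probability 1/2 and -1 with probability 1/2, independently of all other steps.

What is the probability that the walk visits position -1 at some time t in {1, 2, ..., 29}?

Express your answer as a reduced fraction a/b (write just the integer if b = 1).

Count via complement. Let g(t,s) = #length-t paths at position s with S_1..S_t all ≠ -1.
g(t,s) = g(t-1,s-1) + g(t-1,s+1) for s ≠ -1; g(t,-1) = 0.
t=0: g(0,0)=1
t=1: g(1,1)=1
t=2: g(2,0)=1 g(2,2)=1
t=3: g(3,1)=2 g(3,3)=1
t=4: g(4,0)=2 g(4,2)=3 g(4,4)=1
t=5: g(5,1)=5 g(5,3)=4 g(5,5)=1
t=6: g(6,0)=5 g(6,2)=9 g(6,4)=5 g(6,6)=1
t=7: g(7,1)=14 g(7,3)=14 g(7,5)=6 g(7,7)=1
t=8: g(8,0)=14 g(8,2)=28 g(8,4)=20 g(8,6)=7 g(8,8)=1
t=9: g(9,1)=42 g(9,3)=48 g(9,5)=27 g(9,7)=8 g(9,9)=1
t=10: g(10,0)=42 g(10,2)=90 g(10,4)=75 g(10,6)=35 g(10,8)=9 g(10,10)=1
t=11: g(11,1)=132 g(11,3)=165 g(11,5)=110 g(11,7)=44 g(11,9)=10 g(11,11)=1
t=12: g(12,0)=132 g(12,2)=297 g(12,4)=275 g(12,6)=154 g(12,8)=54 g(12,10)=11 g(12,12)=1
t=13: g(13,1)=429 g(13,3)=572 g(13,5)=429 g(13,7)=208 g(13,9)=65 g(13,11)=12 g(13,13)=1
t=14: g(14,0)=429 g(14,2)=1001 g(14,4)=1001 g(14,6)=637 g(14,8)=273 g(14,10)=77 g(14,12)=13 g(14,14)=1
t=15: g(15,1)=1430 g(15,3)=2002 g(15,5)=1638 g(15,7)=910 g(15,9)=350 g(15,11)=90 g(15,13)=14 g(15,15)=1
t=16: g(16,0)=1430 g(16,2)=3432 g(16,4)=3640 g(16,6)=2548 g(16,8)=1260 g(16,10)=440 g(16,12)=104 g(16,14)=15 g(16,16)=1
t=17: g(17,1)=4862 g(17,3)=7072 g(17,5)=6188 g(17,7)=3808 g(17,9)=1700 g(17,11)=544 g(17,13)=119 g(17,15)=16 g(17,17)=1
t=18: g(18,0)=4862 g(18,2)=11934 g(18,4)=13260 g(18,6)=9996 g(18,8)=5508 g(18,10)=2244 g(18,12)=663 g(18,14)=135 g(18,16)=17 g(18,18)=1
t=19: g(19,1)=16796 g(19,3)=25194 g(19,5)=23256 g(19,7)=15504 g(19,9)=7752 g(19,11)=2907 g(19,13)=798 g(19,15)=152 g(19,17)=18 g(19,19)=1
t=20: g(20,0)=16796 g(20,2)=41990 g(20,4)=48450 g(20,6)=38760 g(20,8)=23256 g(20,10)=10659 g(20,12)=3705 g(20,14)=950 g(20,16)=170 g(20,18)=19 g(20,20)=1
t=21: g(21,1)=58786 g(21,3)=90440 g(21,5)=87210 g(21,7)=62016 g(21,9)=33915 g(21,11)=14364 g(21,13)=4655 g(21,15)=1120 g(21,17)=189 g(21,19)=20 g(21,21)=1
t=22: g(22,0)=58786 g(22,2)=149226 g(22,4)=177650 g(22,6)=149226 g(22,8)=95931 g(22,10)=48279 g(22,12)=19019 g(22,14)=5775 g(22,16)=1309 g(22,18)=209 g(22,20)=21 g(22,22)=1
t=23: g(23,1)=208012 g(23,3)=326876 g(23,5)=326876 g(23,7)=245157 g(23,9)=144210 g(23,11)=67298 g(23,13)=24794 g(23,15)=7084 g(23,17)=1518 g(23,19)=230 g(23,21)=22 g(23,23)=1
t=24: g(24,0)=208012 g(24,2)=534888 g(24,4)=653752 g(24,6)=572033 g(24,8)=389367 g(24,10)=211508 g(24,12)=92092 g(24,14)=31878 g(24,16)=8602 g(24,18)=1748 g(24,20)=252 g(24,22)=23 g(24,24)=1
t=25: g(25,1)=742900 g(25,3)=1188640 g(25,5)=1225785 g(25,7)=961400 g(25,9)=600875 g(25,11)=303600 g(25,13)=123970 g(25,15)=40480 g(25,17)=10350 g(25,19)=2000 g(25,21)=275 g(25,23)=24 g(25,25)=1
t=26: g(26,0)=742900 g(26,2)=1931540 g(26,4)=2414425 g(26,6)=2187185 g(26,8)=1562275 g(26,10)=904475 g(26,12)=427570 g(26,14)=164450 g(26,16)=50830 g(26,18)=12350 g(26,20)=2275 g(26,22)=299 g(26,24)=25 g(26,26)=1
t=27: g(27,1)=2674440 g(27,3)=4345965 g(27,5)=4601610 g(27,7)=3749460 g(27,9)=2466750 g(27,11)=1332045 g(27,13)=592020 g(27,15)=215280 g(27,17)=63180 g(27,19)=14625 g(27,21)=2574 g(27,23)=324 g(27,25)=26 g(27,27)=1
t=28: g(28,0)=2674440 g(28,2)=7020405 g(28,4)=8947575 g(28,6)=8351070 g(28,8)=6216210 g(28,10)=3798795 g(28,12)=1924065 g(28,14)=807300 g(28,16)=278460 g(28,18)=77805 g(28,20)=17199 g(28,22)=2898 g(28,24)=350 g(28,26)=27 g(28,28)=1
t=29: g(29,1)=9694845 g(29,3)=15967980 g(29,5)=17298645 g(29,7)=14567280 g(29,9)=10015005 g(29,11)=5722860 g(29,13)=2731365 g(29,15)=1085760 g(29,17)=356265 g(29,19)=95004 g(29,21)=20097 g(29,23)=3248 g(29,25)=377 g(29,27)=28 g(29,29)=1
Paths never hitting -1: Σ_s g(29,s) = 77558760
Paths hitting -1: 2^29 - 77558760 = 459312152
P = 459312152/536870912 = 57414019/67108864

Answer: 57414019/67108864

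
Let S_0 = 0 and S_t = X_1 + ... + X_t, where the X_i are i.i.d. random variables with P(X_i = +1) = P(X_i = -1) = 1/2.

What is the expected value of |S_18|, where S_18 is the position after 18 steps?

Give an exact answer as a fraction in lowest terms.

S_18 takes values m ≡ 0 (mod 2) with |m| ≤ 18; P(S_18=m) = C(18,(18+m)/2)/2^18.
Total paths: 2^18 = 262144
Distribution: P(S=-18)=1/262144, P(S=-16)=18/262144, P(S=-14)=153/262144, P(S=-12)=816/262144, P(S=-10)=3060/262144, P(S=-8)=8568/262144, P(S=-6)=18564/262144, P(S=-4)=31824/262144, P(S=-2)=43758/262144, P(S=0)=48620/262144, P(S=2)=43758/262144, P(S=4)=31824/262144, P(S=6)=18564/262144, P(S=8)=8568/262144, P(S=10)=3060/262144, P(S=12)=816/262144, P(S=14)=153/262144, P(S=16)=18/262144, P(S=18)=1/262144
E[|S_18|] = Σ_m |m|·P(S_18=m) = 875160/262144 = 109395/32768

Answer: 109395/32768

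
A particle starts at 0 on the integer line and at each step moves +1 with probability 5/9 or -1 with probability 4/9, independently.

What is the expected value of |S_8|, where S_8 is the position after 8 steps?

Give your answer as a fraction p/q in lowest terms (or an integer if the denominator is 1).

Answer: 98786248/43046721

Derivation:
S_8 takes values m ≡ 0 (mod 2) with |m| ≤ 8; P(S_8=m) = C(8,(8+m)/2) · (5/9)^((8+m)/2) · (4/9)^((8-m)/2).
Distribution: P(S=-8)=65536/43046721, P(S=-6)=655360/43046721, P(S=-4)=2867200/43046721, P(S=-2)=7168000/43046721, P(S=0)=11200000/43046721, P(S=2)=11200000/43046721, P(S=4)=7000000/43046721, P(S=6)=2500000/43046721, P(S=8)=390625/43046721
E[|S_8|] = Σ_m |m|·P(S_8=m) = 98786248/43046721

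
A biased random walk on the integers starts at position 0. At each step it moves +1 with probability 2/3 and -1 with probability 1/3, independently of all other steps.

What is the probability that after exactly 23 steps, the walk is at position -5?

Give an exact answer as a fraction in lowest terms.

To reach position -5 after 23 steps: need 9 steps of +1 and 14 steps of -1.
Number of such sequences: C(23,9) = 817190
Each has probability (2/3)^9 · (1/3)^14 = 512/94143178827
P = 817190 · 512/94143178827 = 418401280/94143178827

Answer: 418401280/94143178827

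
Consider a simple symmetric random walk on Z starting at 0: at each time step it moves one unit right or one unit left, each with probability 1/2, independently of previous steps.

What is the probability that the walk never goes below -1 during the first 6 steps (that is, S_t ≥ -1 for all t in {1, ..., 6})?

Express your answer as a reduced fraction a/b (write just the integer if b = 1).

Let f(t,s) = #length-t paths at position s with S_1..S_t all ≥ -1.
f(t,s) = f(t-1,s-1) + f(t-1,s+1) for s ≥ -1; f(t,s) = 0 for s < -1.
t=0: f(0,0)=1
t=1: f(1,-1)=1 f(1,1)=1
t=2: f(2,0)=2 f(2,2)=1
t=3: f(3,-1)=2 f(3,1)=3 f(3,3)=1
t=4: f(4,0)=5 f(4,2)=4 f(4,4)=1
t=5: f(5,-1)=5 f(5,1)=9 f(5,3)=5 f(5,5)=1
t=6: f(6,0)=14 f(6,2)=14 f(6,4)=6 f(6,6)=1
Σ_s f(6,s) = 35
P = 35/64 = 35/64

Answer: 35/64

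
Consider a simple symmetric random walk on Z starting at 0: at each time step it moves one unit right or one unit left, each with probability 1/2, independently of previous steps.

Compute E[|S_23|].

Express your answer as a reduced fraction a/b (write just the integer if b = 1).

Answer: 2028117/524288

Derivation:
S_23 takes values m ≡ 1 (mod 2) with |m| ≤ 23; P(S_23=m) = C(23,(23+m)/2)/2^23.
Total paths: 2^23 = 8388608
Distribution: P(S=-23)=1/8388608, P(S=-21)=23/8388608, P(S=-19)=253/8388608, P(S=-17)=1771/8388608, P(S=-15)=8855/8388608, P(S=-13)=33649/8388608, P(S=-11)=100947/8388608, P(S=-9)=245157/8388608, P(S=-7)=490314/8388608, P(S=-5)=817190/8388608, P(S=-3)=1144066/8388608, P(S=-1)=1352078/8388608, P(S=1)=1352078/8388608, P(S=3)=1144066/8388608, P(S=5)=817190/8388608, P(S=7)=490314/8388608, P(S=9)=245157/8388608, P(S=11)=100947/8388608, P(S=13)=33649/8388608, P(S=15)=8855/8388608, P(S=17)=1771/8388608, P(S=19)=253/8388608, P(S=21)=23/8388608, P(S=23)=1/8388608
E[|S_23|] = Σ_m |m|·P(S_23=m) = 32449872/8388608 = 2028117/524288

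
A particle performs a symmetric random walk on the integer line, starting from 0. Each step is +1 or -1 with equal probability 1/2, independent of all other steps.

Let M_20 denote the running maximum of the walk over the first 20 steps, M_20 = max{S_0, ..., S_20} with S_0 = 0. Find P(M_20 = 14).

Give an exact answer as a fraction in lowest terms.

Answer: 285/262144

Derivation:
Let M_20 = max(S_0,...,S_20). Use the reflection principle: for j ≥ 1, #{paths with M_20 ≥ j} = #{S_20 ≥ j} + #{S_20 ≥ j+1}.
By reflection, #{M_20 ≥ 14} = #{S_20 ≥ 14} + #{S_20 ≥ 15} = 1351 + 211 = 1562.
#{M_20 ≥ 15} = #{S_20 ≥ 15} + #{S_20 ≥ 16} = 211 + 211 = 422.
#{M_20 = 14} = 1562 - 422 = 1140.
P(M_20 = 14) = 1140/1048576 = 285/262144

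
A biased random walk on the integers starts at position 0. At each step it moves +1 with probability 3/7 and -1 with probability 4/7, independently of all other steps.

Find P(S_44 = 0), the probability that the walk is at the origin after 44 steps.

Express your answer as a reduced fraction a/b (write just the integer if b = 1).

Answer: 1161591901525429550078544286769479680/15286700631942576193765185769276826401

Derivation:
To be at 0 after 44 steps: need exactly 22 steps of +1 and 22 of -1.
Number of such sequences: C(44,22) = 2104098963720
Each has probability (3/7)^22 · (4/7)^22 = 552061438912436417593344/15286700631942576193765185769276826401
P = 2104098963720 · 552061438912436417593344/15286700631942576193765185769276826401 = 1161591901525429550078544286769479680/15286700631942576193765185769276826401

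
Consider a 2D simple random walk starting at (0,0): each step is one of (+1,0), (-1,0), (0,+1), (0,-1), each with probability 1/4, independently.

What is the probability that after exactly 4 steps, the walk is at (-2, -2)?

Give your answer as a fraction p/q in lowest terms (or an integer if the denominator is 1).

Let h be the number of horizontal steps (so 4-h are vertical). To end at (-2,-2) need (h-2)/2 right-steps and ((4-h)-2)/2 up-steps.
Sum over h with 2 ≤ h ≤ 2, h ≡ 0 (mod 2), 4-h ≡ 0 (mod 2):
h=2: C(4,2)·C(2,0)·C(2,0) = 6·1·1 = 6
Total favorable: 6
Total paths: 4^4 = 256
P = 6/256 = 3/128

Answer: 3/128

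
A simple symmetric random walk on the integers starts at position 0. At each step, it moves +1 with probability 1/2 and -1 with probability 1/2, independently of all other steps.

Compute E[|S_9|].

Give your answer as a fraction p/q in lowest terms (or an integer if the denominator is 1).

Answer: 315/128

Derivation:
S_9 takes values m ≡ 1 (mod 2) with |m| ≤ 9; P(S_9=m) = C(9,(9+m)/2)/2^9.
Total paths: 2^9 = 512
Distribution: P(S=-9)=1/512, P(S=-7)=9/512, P(S=-5)=36/512, P(S=-3)=84/512, P(S=-1)=126/512, P(S=1)=126/512, P(S=3)=84/512, P(S=5)=36/512, P(S=7)=9/512, P(S=9)=1/512
E[|S_9|] = Σ_m |m|·P(S_9=m) = 1260/512 = 315/128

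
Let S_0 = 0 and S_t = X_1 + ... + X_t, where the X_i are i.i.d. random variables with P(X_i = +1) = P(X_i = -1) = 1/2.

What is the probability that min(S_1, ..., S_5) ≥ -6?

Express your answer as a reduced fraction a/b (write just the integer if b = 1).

Answer: 1

Derivation:
Let f(t,s) = #length-t paths at position s with S_1..S_t all ≥ -6.
f(t,s) = f(t-1,s-1) + f(t-1,s+1) for s ≥ -6; f(t,s) = 0 for s < -6.
t=0: f(0,0)=1
t=1: f(1,-1)=1 f(1,1)=1
t=2: f(2,-2)=1 f(2,0)=2 f(2,2)=1
t=3: f(3,-3)=1 f(3,-1)=3 f(3,1)=3 f(3,3)=1
t=4: f(4,-4)=1 f(4,-2)=4 f(4,0)=6 f(4,2)=4 f(4,4)=1
t=5: f(5,-5)=1 f(5,-3)=5 f(5,-1)=10 f(5,1)=10 f(5,3)=5 f(5,5)=1
Σ_s f(5,s) = 32
P = 32/32 = 1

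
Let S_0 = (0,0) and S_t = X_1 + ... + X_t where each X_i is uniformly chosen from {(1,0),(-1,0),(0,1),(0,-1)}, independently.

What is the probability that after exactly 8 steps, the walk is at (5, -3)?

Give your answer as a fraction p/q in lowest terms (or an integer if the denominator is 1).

Let h be the number of horizontal steps (so 8-h are vertical). To end at (5,-3) need (h+5)/2 right-steps and ((8-h)-3)/2 up-steps.
Sum over h with 5 ≤ h ≤ 5, h ≡ 1 (mod 2), 8-h ≡ 1 (mod 2):
h=5: C(8,5)·C(5,5)·C(3,0) = 56·1·1 = 56
Total favorable: 56
Total paths: 4^8 = 65536
P = 56/65536 = 7/8192

Answer: 7/8192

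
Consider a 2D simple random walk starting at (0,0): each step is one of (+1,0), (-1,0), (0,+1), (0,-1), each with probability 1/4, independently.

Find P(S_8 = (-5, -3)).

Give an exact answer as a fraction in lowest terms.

Let h be the number of horizontal steps (so 8-h are vertical). To end at (-5,-3) need (h-5)/2 right-steps and ((8-h)-3)/2 up-steps.
Sum over h with 5 ≤ h ≤ 5, h ≡ 1 (mod 2), 8-h ≡ 1 (mod 2):
h=5: C(8,5)·C(5,0)·C(3,0) = 56·1·1 = 56
Total favorable: 56
Total paths: 4^8 = 65536
P = 56/65536 = 7/8192

Answer: 7/8192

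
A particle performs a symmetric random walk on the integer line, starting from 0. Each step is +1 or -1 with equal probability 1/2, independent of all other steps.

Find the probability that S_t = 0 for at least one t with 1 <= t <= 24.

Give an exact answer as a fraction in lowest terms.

Count via complement. Let g(t,s) = #length-t paths at position s with S_1..S_t all ≠ 0.
g(t,s) = g(t-1,s-1) + g(t-1,s+1) for s ≠ 0; g(t,0) = 0.
t=0: g(0,0)=1
t=1: g(1,-1)=1 g(1,1)=1
t=2: g(2,-2)=1 g(2,2)=1
t=3: g(3,-3)=1 g(3,-1)=1 g(3,1)=1 g(3,3)=1
t=4: g(4,-4)=1 g(4,-2)=2 g(4,2)=2 g(4,4)=1
t=5: g(5,-5)=1 g(5,-3)=3 g(5,-1)=2 g(5,1)=2 g(5,3)=3 g(5,5)=1
t=6: g(6,-6)=1 g(6,-4)=4 g(6,-2)=5 g(6,2)=5 g(6,4)=4 g(6,6)=1
t=7: g(7,-7)=1 g(7,-5)=5 g(7,-3)=9 g(7,-1)=5 g(7,1)=5 g(7,3)=9 g(7,5)=5 g(7,7)=1
t=8: g(8,-8)=1 g(8,-6)=6 g(8,-4)=14 g(8,-2)=14 g(8,2)=14 g(8,4)=14 g(8,6)=6 g(8,8)=1
t=9: g(9,-9)=1 g(9,-7)=7 g(9,-5)=20 g(9,-3)=28 g(9,-1)=14 g(9,1)=14 g(9,3)=28 g(9,5)=20 g(9,7)=7 g(9,9)=1
t=10: g(10,-10)=1 g(10,-8)=8 g(10,-6)=27 g(10,-4)=48 g(10,-2)=42 g(10,2)=42 g(10,4)=48 g(10,6)=27 g(10,8)=8 g(10,10)=1
t=11: g(11,-11)=1 g(11,-9)=9 g(11,-7)=35 g(11,-5)=75 g(11,-3)=90 g(11,-1)=42 g(11,1)=42 g(11,3)=90 g(11,5)=75 g(11,7)=35 g(11,9)=9 g(11,11)=1
t=12: g(12,-12)=1 g(12,-10)=10 g(12,-8)=44 g(12,-6)=110 g(12,-4)=165 g(12,-2)=132 g(12,2)=132 g(12,4)=165 g(12,6)=110 g(12,8)=44 g(12,10)=10 g(12,12)=1
t=13: g(13,-13)=1 g(13,-11)=11 g(13,-9)=54 g(13,-7)=154 g(13,-5)=275 g(13,-3)=297 g(13,-1)=132 g(13,1)=132 g(13,3)=297 g(13,5)=275 g(13,7)=154 g(13,9)=54 g(13,11)=11 g(13,13)=1
t=14: g(14,-14)=1 g(14,-12)=12 g(14,-10)=65 g(14,-8)=208 g(14,-6)=429 g(14,-4)=572 g(14,-2)=429 g(14,2)=429 g(14,4)=572 g(14,6)=429 g(14,8)=208 g(14,10)=65 g(14,12)=12 g(14,14)=1
t=15: g(15,-15)=1 g(15,-13)=13 g(15,-11)=77 g(15,-9)=273 g(15,-7)=637 g(15,-5)=1001 g(15,-3)=1001 g(15,-1)=429 g(15,1)=429 g(15,3)=1001 g(15,5)=1001 g(15,7)=637 g(15,9)=273 g(15,11)=77 g(15,13)=13 g(15,15)=1
t=16: g(16,-16)=1 g(16,-14)=14 g(16,-12)=90 g(16,-10)=350 g(16,-8)=910 g(16,-6)=1638 g(16,-4)=2002 g(16,-2)=1430 g(16,2)=1430 g(16,4)=2002 g(16,6)=1638 g(16,8)=910 g(16,10)=350 g(16,12)=90 g(16,14)=14 g(16,16)=1
t=17: g(17,-17)=1 g(17,-15)=15 g(17,-13)=104 g(17,-11)=440 g(17,-9)=1260 g(17,-7)=2548 g(17,-5)=3640 g(17,-3)=3432 g(17,-1)=1430 g(17,1)=1430 g(17,3)=3432 g(17,5)=3640 g(17,7)=2548 g(17,9)=1260 g(17,11)=440 g(17,13)=104 g(17,15)=15 g(17,17)=1
t=18: g(18,-18)=1 g(18,-16)=16 g(18,-14)=119 g(18,-12)=544 g(18,-10)=1700 g(18,-8)=3808 g(18,-6)=6188 g(18,-4)=7072 g(18,-2)=4862 g(18,2)=4862 g(18,4)=7072 g(18,6)=6188 g(18,8)=3808 g(18,10)=1700 g(18,12)=544 g(18,14)=119 g(18,16)=16 g(18,18)=1
t=19: g(19,-19)=1 g(19,-17)=17 g(19,-15)=135 g(19,-13)=663 g(19,-11)=2244 g(19,-9)=5508 g(19,-7)=9996 g(19,-5)=13260 g(19,-3)=11934 g(19,-1)=4862 g(19,1)=4862 g(19,3)=11934 g(19,5)=13260 g(19,7)=9996 g(19,9)=5508 g(19,11)=2244 g(19,13)=663 g(19,15)=135 g(19,17)=17 g(19,19)=1
t=20: g(20,-20)=1 g(20,-18)=18 g(20,-16)=152 g(20,-14)=798 g(20,-12)=2907 g(20,-10)=7752 g(20,-8)=15504 g(20,-6)=23256 g(20,-4)=25194 g(20,-2)=16796 g(20,2)=16796 g(20,4)=25194 g(20,6)=23256 g(20,8)=15504 g(20,10)=7752 g(20,12)=2907 g(20,14)=798 g(20,16)=152 g(20,18)=18 g(20,20)=1
t=21: g(21,-21)=1 g(21,-19)=19 g(21,-17)=170 g(21,-15)=950 g(21,-13)=3705 g(21,-11)=10659 g(21,-9)=23256 g(21,-7)=38760 g(21,-5)=48450 g(21,-3)=41990 g(21,-1)=16796 g(21,1)=16796 g(21,3)=41990 g(21,5)=48450 g(21,7)=38760 g(21,9)=23256 g(21,11)=10659 g(21,13)=3705 g(21,15)=950 g(21,17)=170 g(21,19)=19 g(21,21)=1
t=22: g(22,-22)=1 g(22,-20)=20 g(22,-18)=189 g(22,-16)=1120 g(22,-14)=4655 g(22,-12)=14364 g(22,-10)=33915 g(22,-8)=62016 g(22,-6)=87210 g(22,-4)=90440 g(22,-2)=58786 g(22,2)=58786 g(22,4)=90440 g(22,6)=87210 g(22,8)=62016 g(22,10)=33915 g(22,12)=14364 g(22,14)=4655 g(22,16)=1120 g(22,18)=189 g(22,20)=20 g(22,22)=1
t=23: g(23,-23)=1 g(23,-21)=21 g(23,-19)=209 g(23,-17)=1309 g(23,-15)=5775 g(23,-13)=19019 g(23,-11)=48279 g(23,-9)=95931 g(23,-7)=149226 g(23,-5)=177650 g(23,-3)=149226 g(23,-1)=58786 g(23,1)=58786 g(23,3)=149226 g(23,5)=177650 g(23,7)=149226 g(23,9)=95931 g(23,11)=48279 g(23,13)=19019 g(23,15)=5775 g(23,17)=1309 g(23,19)=209 g(23,21)=21 g(23,23)=1
t=24: g(24,-24)=1 g(24,-22)=22 g(24,-20)=230 g(24,-18)=1518 g(24,-16)=7084 g(24,-14)=24794 g(24,-12)=67298 g(24,-10)=144210 g(24,-8)=245157 g(24,-6)=326876 g(24,-4)=326876 g(24,-2)=208012 g(24,2)=208012 g(24,4)=326876 g(24,6)=326876 g(24,8)=245157 g(24,10)=144210 g(24,12)=67298 g(24,14)=24794 g(24,16)=7084 g(24,18)=1518 g(24,20)=230 g(24,22)=22 g(24,24)=1
Paths never hitting 0: Σ_s g(24,s) = 2704156
Paths hitting 0: 2^24 - 2704156 = 14073060
P = 14073060/16777216 = 3518265/4194304

Answer: 3518265/4194304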